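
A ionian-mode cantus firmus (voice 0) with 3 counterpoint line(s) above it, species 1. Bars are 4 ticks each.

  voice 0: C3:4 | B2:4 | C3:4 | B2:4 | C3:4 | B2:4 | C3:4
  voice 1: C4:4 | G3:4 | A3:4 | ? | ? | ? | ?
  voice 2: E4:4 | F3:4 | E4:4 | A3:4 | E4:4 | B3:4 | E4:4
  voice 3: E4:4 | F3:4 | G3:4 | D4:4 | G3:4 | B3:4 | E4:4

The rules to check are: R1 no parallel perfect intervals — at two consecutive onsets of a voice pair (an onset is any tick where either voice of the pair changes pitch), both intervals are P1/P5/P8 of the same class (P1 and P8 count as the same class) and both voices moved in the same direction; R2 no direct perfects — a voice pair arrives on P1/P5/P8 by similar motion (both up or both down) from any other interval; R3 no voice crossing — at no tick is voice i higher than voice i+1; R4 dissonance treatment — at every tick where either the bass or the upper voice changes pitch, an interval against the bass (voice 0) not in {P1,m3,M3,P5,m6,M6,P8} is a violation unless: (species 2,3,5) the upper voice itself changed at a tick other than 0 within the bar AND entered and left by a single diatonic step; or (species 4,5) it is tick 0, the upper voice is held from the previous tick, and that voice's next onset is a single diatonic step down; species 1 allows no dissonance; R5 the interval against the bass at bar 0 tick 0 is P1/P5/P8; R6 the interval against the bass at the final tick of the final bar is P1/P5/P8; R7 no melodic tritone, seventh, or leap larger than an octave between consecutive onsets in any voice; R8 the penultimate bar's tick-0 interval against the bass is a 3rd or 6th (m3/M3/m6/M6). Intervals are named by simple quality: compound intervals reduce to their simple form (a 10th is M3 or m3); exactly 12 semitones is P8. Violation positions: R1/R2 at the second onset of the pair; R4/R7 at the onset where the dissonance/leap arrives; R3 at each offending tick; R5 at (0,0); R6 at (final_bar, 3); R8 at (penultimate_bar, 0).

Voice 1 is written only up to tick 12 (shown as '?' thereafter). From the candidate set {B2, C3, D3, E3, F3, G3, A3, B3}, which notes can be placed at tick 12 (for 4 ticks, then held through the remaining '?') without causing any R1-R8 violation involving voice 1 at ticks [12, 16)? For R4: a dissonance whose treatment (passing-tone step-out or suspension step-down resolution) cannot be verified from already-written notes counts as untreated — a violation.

{G3}

B2: violates R2,R7
C3: violates R4
D3: violates R1
E3: violates R4
F3: violates R4
G3: legal
A3: violates R4
B3: violates R3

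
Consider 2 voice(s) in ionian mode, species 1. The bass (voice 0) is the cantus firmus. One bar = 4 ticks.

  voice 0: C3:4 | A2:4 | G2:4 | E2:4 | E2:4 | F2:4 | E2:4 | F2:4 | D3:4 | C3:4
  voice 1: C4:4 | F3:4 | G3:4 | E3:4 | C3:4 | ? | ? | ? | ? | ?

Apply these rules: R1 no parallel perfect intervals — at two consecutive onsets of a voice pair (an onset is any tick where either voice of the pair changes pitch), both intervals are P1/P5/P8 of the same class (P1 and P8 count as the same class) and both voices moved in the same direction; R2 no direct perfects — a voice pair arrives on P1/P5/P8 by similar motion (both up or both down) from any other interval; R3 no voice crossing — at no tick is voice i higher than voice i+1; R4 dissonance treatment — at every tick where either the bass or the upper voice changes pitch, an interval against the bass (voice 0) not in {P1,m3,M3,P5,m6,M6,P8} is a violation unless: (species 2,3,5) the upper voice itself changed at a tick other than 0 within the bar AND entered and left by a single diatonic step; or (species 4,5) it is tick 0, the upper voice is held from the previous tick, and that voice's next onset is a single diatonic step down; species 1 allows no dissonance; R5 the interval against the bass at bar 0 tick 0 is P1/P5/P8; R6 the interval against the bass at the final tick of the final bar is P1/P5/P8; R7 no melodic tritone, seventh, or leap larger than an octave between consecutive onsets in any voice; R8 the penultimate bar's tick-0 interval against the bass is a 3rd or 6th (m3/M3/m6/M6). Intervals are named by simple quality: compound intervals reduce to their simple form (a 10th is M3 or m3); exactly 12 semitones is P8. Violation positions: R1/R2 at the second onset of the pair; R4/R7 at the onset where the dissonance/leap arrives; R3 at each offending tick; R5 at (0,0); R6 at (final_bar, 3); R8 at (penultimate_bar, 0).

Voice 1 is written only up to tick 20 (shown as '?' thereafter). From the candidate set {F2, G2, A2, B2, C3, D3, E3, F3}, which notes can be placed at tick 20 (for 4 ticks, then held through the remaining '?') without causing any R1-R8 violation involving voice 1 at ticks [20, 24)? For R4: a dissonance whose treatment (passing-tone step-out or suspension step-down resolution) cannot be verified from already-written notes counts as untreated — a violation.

F2: legal
G2: violates R4
A2: legal
B2: violates R4
C3: legal
D3: legal
E3: violates R4
F3: violates R2

{A2, C3, D3, F2}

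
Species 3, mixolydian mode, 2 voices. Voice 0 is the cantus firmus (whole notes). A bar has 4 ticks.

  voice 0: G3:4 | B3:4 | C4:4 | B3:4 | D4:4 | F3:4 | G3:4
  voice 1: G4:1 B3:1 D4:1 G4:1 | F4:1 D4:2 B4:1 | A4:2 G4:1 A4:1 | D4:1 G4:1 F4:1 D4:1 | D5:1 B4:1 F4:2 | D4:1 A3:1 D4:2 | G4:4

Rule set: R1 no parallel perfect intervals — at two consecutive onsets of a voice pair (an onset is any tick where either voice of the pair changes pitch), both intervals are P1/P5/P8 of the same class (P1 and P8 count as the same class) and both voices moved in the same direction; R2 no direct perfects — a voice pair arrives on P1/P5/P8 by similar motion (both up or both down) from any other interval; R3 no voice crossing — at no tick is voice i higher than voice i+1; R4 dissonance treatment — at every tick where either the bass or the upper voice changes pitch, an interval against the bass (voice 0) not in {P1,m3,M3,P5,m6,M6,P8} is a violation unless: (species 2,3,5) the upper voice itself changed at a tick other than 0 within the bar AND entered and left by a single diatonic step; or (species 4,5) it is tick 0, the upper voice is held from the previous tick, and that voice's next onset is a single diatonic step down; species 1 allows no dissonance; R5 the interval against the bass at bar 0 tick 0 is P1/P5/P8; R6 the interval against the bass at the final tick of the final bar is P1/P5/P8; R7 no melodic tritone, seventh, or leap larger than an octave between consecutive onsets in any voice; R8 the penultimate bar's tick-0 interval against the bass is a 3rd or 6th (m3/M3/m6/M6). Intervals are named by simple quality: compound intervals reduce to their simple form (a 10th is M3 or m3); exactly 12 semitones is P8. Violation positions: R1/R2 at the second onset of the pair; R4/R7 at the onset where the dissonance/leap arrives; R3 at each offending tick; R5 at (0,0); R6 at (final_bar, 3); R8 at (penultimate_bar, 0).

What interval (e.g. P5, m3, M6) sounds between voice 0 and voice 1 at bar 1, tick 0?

TT

voice 0=B3 voice 1=F4 -> TT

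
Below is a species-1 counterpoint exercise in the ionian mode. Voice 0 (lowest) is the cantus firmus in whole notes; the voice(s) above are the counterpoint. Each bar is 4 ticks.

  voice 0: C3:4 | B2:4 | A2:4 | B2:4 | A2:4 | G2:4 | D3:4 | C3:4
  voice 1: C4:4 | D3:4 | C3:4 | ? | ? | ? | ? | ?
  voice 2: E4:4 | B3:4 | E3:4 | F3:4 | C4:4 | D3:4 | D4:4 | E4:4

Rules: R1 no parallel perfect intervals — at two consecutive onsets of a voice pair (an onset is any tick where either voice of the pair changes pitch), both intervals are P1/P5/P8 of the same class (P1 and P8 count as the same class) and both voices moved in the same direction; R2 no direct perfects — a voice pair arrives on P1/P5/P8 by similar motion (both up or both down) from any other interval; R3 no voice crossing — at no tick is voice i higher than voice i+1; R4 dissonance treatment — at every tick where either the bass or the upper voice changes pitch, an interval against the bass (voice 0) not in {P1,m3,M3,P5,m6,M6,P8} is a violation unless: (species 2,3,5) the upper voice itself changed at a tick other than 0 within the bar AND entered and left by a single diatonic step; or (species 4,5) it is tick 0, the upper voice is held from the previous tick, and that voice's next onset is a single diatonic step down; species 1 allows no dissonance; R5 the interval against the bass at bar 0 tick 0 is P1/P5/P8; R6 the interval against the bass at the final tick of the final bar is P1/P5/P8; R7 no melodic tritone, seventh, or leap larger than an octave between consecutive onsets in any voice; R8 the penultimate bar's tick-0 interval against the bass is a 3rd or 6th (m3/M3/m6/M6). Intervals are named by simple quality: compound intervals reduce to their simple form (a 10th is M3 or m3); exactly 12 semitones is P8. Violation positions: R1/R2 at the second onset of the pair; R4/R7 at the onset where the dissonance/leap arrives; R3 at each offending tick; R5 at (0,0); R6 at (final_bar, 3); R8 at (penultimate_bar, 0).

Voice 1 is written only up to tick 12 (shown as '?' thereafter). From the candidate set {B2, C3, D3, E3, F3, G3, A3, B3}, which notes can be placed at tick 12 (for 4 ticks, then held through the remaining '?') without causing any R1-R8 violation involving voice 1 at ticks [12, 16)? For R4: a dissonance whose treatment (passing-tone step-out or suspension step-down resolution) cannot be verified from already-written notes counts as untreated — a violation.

B2: legal
C3: violates R4
D3: legal
E3: violates R4
F3: violates R2,R4
G3: violates R3
A3: violates R3,R4
B3: violates R2,R3,R7

{B2, D3}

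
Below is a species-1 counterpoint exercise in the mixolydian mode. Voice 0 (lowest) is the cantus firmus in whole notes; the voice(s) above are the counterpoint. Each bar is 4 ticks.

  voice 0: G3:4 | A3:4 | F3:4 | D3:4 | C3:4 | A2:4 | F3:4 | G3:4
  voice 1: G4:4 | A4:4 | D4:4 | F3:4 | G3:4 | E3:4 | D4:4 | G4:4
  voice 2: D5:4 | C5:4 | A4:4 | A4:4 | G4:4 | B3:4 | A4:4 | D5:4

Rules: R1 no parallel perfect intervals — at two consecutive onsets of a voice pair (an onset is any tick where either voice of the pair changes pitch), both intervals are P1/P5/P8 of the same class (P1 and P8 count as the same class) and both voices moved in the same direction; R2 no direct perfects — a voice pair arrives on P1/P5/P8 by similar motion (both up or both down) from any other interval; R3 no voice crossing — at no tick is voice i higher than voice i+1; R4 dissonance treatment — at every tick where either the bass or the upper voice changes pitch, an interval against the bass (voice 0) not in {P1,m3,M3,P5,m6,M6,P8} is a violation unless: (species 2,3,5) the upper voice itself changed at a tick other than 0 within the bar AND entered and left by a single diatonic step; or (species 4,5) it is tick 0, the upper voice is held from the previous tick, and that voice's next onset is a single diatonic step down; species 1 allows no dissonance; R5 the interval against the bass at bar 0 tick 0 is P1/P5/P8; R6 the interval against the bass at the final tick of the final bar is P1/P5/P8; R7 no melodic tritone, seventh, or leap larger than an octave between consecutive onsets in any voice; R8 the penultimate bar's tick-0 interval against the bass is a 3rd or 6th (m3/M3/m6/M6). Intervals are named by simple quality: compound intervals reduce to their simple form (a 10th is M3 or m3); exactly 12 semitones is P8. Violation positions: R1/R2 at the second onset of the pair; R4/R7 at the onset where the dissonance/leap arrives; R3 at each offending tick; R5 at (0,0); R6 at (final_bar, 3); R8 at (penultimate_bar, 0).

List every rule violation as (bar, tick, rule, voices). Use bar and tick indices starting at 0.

bar 0: v0=G3 v1=G4 v2=D5 downbeat P5
bar 1: v0=A3 v1=A4 v2=C5 downbeat m3
bar 2: v0=F3 v1=D4 v2=A4 downbeat M3
bar 3: v0=D3 v1=F3 v2=A4 downbeat P5
bar 4: v0=C3 v1=G3 v2=G4 downbeat P5
bar 5: v0=A2 v1=E3 v2=B3 downbeat M2
bar 6: v0=F3 v1=D4 v2=A4 downbeat M3
bar 7: v0=G3 v1=G4 v2=D5 downbeat P5
  -> R1 @ bar 1 tick 0 v(0, 1): G3/G4 P8 -> A3/A4 P8 similar
  -> R2 @ bar 2 tick 0 v(1, 2): A4/C5 m3 -> D4/A4 P5 similar
  -> R1 @ bar 4 tick 0 v(0, 2): D3/A4 P5 -> C3/G4 P5 similar
  -> R1 @ bar 5 tick 0 v(0, 1): C3/G3 P5 -> A2/E3 P5 similar
  -> R2 @ bar 5 tick 0 v(1, 2): G3/G4 P8 -> E3/B3 P5 similar
  -> R4 @ bar 5 tick 0 v(0, 2): A2/B3 M2 untreated
  -> R1 @ bar 6 tick 0 v(1, 2): E3/B3 P5 -> D4/A4 P5 similar
  -> R7 @ bar 6 tick 0 v(1,): E3->D4 leap 10st
  -> R7 @ bar 6 tick 0 v(2,): B3->A4 leap 10st
  -> R1 @ bar 7 tick 0 v(1, 2): D4/A4 P5 -> G4/D5 P5 similar
  -> R2 @ bar 7 tick 0 v(0, 1): F3/D4 M6 -> G3/G4 P8 similar
  -> R2 @ bar 7 tick 0 v(0, 2): F3/A4 M3 -> G3/D5 P5 similar

(1, 0, R1, (0, 1))
(2, 0, R2, (1, 2))
(4, 0, R1, (0, 2))
(5, 0, R1, (0, 1))
(5, 0, R2, (1, 2))
(5, 0, R4, (0, 2))
(6, 0, R1, (1, 2))
(6, 0, R7, (1,))
(6, 0, R7, (2,))
(7, 0, R1, (1, 2))
(7, 0, R2, (0, 1))
(7, 0, R2, (0, 2))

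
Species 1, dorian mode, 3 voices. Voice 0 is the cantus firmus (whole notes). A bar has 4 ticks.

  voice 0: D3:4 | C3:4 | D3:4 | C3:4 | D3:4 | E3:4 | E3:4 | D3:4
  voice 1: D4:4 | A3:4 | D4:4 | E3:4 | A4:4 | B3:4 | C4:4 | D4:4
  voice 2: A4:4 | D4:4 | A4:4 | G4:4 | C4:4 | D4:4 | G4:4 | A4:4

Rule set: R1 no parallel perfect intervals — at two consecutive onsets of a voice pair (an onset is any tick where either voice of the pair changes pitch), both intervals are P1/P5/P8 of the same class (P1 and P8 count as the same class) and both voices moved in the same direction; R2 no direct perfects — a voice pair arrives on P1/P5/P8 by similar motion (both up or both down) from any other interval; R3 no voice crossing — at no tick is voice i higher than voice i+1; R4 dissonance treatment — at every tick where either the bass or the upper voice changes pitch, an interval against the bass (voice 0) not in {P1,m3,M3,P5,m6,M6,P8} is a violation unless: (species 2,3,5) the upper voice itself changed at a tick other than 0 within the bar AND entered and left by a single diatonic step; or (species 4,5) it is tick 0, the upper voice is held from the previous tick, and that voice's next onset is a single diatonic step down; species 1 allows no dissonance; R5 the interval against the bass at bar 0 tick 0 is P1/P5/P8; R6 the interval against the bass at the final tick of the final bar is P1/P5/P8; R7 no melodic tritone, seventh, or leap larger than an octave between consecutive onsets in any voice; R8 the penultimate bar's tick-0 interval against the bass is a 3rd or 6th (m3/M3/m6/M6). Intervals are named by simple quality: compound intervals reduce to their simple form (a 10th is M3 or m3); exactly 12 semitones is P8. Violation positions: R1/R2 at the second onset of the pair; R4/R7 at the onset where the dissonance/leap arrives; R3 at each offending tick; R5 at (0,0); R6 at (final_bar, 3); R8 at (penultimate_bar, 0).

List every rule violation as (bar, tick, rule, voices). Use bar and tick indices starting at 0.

bar 0: v0=D3 v1=D4 v2=A4 downbeat P5
bar 1: v0=C3 v1=A3 v2=D4 downbeat M2
bar 2: v0=D3 v1=D4 v2=A4 downbeat P5
bar 3: v0=C3 v1=E3 v2=G4 downbeat P5
bar 4: v0=D3 v1=A4 v2=C4 downbeat m7
bar 5: v0=E3 v1=B3 v2=D4 downbeat m7
bar 6: v0=E3 v1=C4 v2=G4 downbeat m3
bar 7: v0=D3 v1=D4 v2=A4 downbeat P5
  -> R4 @ bar 1 tick 0 v(0, 2): C3/D4 M2 untreated
  -> R2 @ bar 2 tick 0 v(0, 1): C3/A3 M6 -> D3/D4 P8 similar
  -> R2 @ bar 2 tick 0 v(0, 2): C3/D4 M2 -> D3/A4 P5 similar
  -> R2 @ bar 2 tick 0 v(1, 2): A3/D4 P4 -> D4/A4 P5 similar
  -> R1 @ bar 3 tick 0 v(0, 2): D3/A4 P5 -> C3/G4 P5 similar
  -> R7 @ bar 3 tick 0 v(1,): D4->E3 leap 10st
  -> R2 @ bar 4 tick 0 v(0, 1): C3/E3 M3 -> D3/A4 P5 similar
  -> R3 @ bar 4 tick 0 v(1, 2): A4 above C4
  -> R4 @ bar 4 tick 0 v(0, 2): D3/C4 m7 untreated
  -> R7 @ bar 4 tick 0 v(1,): E3->A4 leap 17st
  -> R3 @ bar 4 tick 1 v(1, 2): A4 above C4
  -> R3 @ bar 4 tick 2 v(1, 2): A4 above C4
  -> R3 @ bar 4 tick 3 v(1, 2): A4 above C4
  -> R4 @ bar 5 tick 0 v(0, 2): E3/D4 m7 untreated
  -> R7 @ bar 5 tick 0 v(1,): A4->B3 leap 10st
  -> R2 @ bar 6 tick 0 v(1, 2): B3/D4 m3 -> C4/G4 P5 similar
  -> R1 @ bar 7 tick 0 v(1, 2): C4/G4 P5 -> D4/A4 P5 similar

(1, 0, R4, (0, 2))
(2, 0, R2, (0, 1))
(2, 0, R2, (0, 2))
(2, 0, R2, (1, 2))
(3, 0, R1, (0, 2))
(3, 0, R7, (1,))
(4, 0, R2, (0, 1))
(4, 0, R3, (1, 2))
(4, 0, R4, (0, 2))
(4, 0, R7, (1,))
(4, 1, R3, (1, 2))
(4, 2, R3, (1, 2))
(4, 3, R3, (1, 2))
(5, 0, R4, (0, 2))
(5, 0, R7, (1,))
(6, 0, R2, (1, 2))
(7, 0, R1, (1, 2))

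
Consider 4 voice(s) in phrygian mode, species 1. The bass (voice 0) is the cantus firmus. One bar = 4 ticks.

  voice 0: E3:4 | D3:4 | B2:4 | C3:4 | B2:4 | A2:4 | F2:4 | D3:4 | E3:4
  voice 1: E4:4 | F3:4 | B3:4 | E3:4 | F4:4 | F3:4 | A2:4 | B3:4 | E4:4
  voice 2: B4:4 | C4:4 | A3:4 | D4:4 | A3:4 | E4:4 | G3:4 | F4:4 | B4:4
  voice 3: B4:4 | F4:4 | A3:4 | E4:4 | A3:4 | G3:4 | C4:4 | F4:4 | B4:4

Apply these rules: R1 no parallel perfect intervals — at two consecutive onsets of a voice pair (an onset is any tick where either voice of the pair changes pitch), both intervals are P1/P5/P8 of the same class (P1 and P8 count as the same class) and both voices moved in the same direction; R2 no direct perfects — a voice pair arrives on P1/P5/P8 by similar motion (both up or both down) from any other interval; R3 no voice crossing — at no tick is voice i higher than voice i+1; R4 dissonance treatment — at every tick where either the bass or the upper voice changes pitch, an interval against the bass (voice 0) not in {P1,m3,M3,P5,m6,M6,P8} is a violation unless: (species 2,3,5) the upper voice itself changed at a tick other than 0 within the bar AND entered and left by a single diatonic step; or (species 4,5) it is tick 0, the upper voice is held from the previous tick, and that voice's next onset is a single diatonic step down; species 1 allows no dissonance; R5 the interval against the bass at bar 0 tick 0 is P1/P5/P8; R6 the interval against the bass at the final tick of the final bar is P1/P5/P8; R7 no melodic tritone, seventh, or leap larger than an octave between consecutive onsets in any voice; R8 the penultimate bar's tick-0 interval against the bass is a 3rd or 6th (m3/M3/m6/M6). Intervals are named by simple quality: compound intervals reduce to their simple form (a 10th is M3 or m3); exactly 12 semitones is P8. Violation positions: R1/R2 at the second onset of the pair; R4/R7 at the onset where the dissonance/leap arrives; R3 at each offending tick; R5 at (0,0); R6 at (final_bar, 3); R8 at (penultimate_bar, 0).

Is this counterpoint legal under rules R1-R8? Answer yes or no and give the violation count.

No (41 violations)

bar 0: v0=E3 v1=E4 v2=B4 v3=B4 (P5)
bar 1: v0=D3 v1=F3 v2=C4 v3=F4 (m3)
bar 2: v0=B2 v1=B3 v2=A3 v3=A3 (m7)
bar 3: v0=C3 v1=E3 v2=D4 v3=E4 (M3)
bar 4: v0=B2 v1=F4 v2=A3 v3=A3 (m7)
bar 5: v0=A2 v1=F3 v2=E4 v3=G3 (m7)
bar 6: v0=F2 v1=A2 v2=G3 v3=C4 (P5)
bar 7: v0=D3 v1=B3 v2=F4 v3=F4 (m3)
bar 8: v0=E3 v1=E4 v2=B4 v3=B4 (P5)
  R1 @ bar1.0: E4/B4 P5 -> F3/C4 P5 similar
  R2 @ bar1.0: E4/B4 P5 -> F3/F4 P8 similar
  R4 @ bar1.0: D3/C4 m7 untreated
  R7 @ bar1.0: E4->F3 leap 11st
  R7 @ bar1.0: B4->C4 leap 11st
  R7 @ bar1.0: B4->F4 leap 6st
  R2 @ bar2.0: C4/F4 P4 -> A3/A3 P1 similar
  R3 @ bar2.0: B3 above A3
  R4 @ bar2.0: B2/A3 m7 untreated
  R4 @ bar2.0: B2/A3 m7 untreated
  R7 @ bar2.0: F3->B3 leap 6st
  R3 @ bar2.1: B3 above A3
  R3 @ bar2.2: B3 above A3
  R3 @ bar2.3: B3 above A3
  R4 @ bar3.0: C3/D4 M2 untreated
  R2 @ bar4.0: D4/E4 M2 -> A3/A3 P1 similar
  R3 @ bar4.0: F4 above A3
  R4 @ bar4.0: B2/F4 TT untreated
  R4 @ bar4.0: B2/A3 m7 untreated
  R4 @ bar4.0: B2/A3 m7 untreated
  R7 @ bar4.0: E3->F4 leap 13st
  R3 @ bar4.1: F4 above A3
  R3 @ bar4.2: F4 above A3
  R3 @ bar4.3: F4 above A3
  R3 @ bar5.0: E4 above G3
  R4 @ bar5.0: A2/G3 m7 untreated
  R3 @ bar5.1: E4 above G3
  R3 @ bar5.2: E4 above G3
  R3 @ bar5.3: E4 above G3
  R4 @ bar6.0: F2/G3 M2 untreated
  R2 @ bar7.0: G3/C4 P4 -> F4/F4 P1 similar
  R7 @ bar7.0: A2->B3 leap 14st
  R7 @ bar7.0: G3->F4 leap 10st
  R1 @ bar8.0: F4/F4 P1 -> B4/B4 P1 similar
  R2 @ bar8.0: D3/B3 M6 -> E3/E4 P8 similar
  R2 @ bar8.0: D3/F4 m3 -> E3/B4 P5 similar
  R2 @ bar8.0: D3/F4 m3 -> E3/B4 P5 similar
  R2 @ bar8.0: B3/F4 TT -> E4/B4 P5 similar
  R2 @ bar8.0: B3/F4 TT -> E4/B4 P5 similar
  R7 @ bar8.0: F4->B4 leap 6st
  R7 @ bar8.0: F4->B4 leap 6st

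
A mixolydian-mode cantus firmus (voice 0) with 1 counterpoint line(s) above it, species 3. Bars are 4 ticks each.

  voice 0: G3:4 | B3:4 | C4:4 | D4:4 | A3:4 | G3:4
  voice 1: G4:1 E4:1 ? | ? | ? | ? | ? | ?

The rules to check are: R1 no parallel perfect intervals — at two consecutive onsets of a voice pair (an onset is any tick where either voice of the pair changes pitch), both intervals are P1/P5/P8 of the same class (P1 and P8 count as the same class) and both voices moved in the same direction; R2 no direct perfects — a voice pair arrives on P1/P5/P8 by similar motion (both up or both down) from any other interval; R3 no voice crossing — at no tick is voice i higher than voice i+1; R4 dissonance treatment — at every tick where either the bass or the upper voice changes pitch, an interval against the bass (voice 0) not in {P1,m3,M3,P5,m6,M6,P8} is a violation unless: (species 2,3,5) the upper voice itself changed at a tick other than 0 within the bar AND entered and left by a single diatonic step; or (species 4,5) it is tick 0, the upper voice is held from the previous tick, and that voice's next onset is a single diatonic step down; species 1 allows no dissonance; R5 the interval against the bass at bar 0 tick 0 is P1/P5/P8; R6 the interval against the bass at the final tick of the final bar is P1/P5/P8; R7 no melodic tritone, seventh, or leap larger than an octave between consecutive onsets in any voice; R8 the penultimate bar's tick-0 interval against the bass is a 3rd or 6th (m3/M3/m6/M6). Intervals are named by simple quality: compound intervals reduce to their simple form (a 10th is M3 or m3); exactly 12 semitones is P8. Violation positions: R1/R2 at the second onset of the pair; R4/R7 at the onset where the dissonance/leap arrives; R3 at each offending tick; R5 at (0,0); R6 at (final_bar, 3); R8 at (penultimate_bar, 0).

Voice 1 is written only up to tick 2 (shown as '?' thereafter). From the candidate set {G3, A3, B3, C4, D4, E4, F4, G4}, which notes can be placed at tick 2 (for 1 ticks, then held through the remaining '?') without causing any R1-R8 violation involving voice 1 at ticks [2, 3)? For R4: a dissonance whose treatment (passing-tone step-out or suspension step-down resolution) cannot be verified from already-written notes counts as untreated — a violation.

G3: legal
A3: violates R4
B3: legal
C4: violates R4
D4: legal
E4: legal
F4: violates R4
G4: legal

{B3, D4, E4, G3, G4}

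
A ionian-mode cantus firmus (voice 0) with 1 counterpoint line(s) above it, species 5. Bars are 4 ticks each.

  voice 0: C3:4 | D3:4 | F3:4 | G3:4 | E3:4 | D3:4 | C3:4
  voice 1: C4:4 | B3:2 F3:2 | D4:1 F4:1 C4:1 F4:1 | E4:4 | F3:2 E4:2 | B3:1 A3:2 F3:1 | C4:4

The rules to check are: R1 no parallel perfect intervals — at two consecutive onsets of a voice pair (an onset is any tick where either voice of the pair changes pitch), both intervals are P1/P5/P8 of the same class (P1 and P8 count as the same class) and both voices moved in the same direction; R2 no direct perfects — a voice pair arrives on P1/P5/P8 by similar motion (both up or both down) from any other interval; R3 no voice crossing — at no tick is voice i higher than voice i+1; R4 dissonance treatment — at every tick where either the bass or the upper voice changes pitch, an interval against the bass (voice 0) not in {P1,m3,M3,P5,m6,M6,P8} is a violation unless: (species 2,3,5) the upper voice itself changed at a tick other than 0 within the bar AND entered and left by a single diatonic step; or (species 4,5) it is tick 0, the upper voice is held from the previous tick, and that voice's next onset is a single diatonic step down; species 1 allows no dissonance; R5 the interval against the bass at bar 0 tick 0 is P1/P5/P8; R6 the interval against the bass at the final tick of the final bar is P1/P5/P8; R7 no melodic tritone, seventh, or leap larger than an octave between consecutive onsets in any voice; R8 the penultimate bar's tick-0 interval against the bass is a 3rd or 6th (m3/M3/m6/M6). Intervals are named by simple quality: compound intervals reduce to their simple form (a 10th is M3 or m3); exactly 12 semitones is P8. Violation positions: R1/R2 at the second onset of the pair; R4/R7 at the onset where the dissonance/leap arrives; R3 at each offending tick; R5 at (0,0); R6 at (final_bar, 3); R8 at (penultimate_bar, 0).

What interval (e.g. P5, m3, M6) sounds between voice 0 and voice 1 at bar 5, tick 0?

voice 0=D3 voice 1=B3 -> M6

M6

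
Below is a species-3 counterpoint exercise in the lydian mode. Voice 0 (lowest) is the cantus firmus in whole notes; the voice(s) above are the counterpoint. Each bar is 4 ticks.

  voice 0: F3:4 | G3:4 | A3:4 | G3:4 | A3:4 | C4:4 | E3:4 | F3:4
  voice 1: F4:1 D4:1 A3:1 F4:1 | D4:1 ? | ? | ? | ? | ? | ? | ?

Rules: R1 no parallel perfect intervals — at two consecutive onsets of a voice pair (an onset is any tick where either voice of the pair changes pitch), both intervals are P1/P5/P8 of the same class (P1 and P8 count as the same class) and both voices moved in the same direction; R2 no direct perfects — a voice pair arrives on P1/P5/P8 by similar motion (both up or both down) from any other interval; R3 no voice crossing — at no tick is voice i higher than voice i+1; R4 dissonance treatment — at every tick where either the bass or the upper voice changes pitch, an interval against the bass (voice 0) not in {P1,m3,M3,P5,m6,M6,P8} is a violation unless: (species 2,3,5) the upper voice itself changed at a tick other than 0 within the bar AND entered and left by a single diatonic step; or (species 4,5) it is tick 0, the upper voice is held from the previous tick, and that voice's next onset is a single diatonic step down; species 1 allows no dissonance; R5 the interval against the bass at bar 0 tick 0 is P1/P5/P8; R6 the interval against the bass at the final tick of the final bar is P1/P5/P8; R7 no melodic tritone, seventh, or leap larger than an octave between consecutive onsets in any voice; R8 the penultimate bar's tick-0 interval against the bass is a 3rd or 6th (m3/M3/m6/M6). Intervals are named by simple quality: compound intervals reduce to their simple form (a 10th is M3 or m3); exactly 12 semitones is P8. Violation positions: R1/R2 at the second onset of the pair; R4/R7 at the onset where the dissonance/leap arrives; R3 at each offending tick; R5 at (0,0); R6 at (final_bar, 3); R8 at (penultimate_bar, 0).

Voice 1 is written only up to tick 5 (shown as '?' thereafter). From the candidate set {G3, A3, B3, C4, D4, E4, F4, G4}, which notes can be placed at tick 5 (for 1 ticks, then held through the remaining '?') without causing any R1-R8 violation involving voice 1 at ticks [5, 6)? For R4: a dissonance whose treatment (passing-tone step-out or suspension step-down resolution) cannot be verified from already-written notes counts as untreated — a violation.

{B3, D4, E4, G3, G4}

G3: legal
A3: violates R4
B3: legal
C4: violates R4
D4: legal
E4: legal
F4: violates R4
G4: legal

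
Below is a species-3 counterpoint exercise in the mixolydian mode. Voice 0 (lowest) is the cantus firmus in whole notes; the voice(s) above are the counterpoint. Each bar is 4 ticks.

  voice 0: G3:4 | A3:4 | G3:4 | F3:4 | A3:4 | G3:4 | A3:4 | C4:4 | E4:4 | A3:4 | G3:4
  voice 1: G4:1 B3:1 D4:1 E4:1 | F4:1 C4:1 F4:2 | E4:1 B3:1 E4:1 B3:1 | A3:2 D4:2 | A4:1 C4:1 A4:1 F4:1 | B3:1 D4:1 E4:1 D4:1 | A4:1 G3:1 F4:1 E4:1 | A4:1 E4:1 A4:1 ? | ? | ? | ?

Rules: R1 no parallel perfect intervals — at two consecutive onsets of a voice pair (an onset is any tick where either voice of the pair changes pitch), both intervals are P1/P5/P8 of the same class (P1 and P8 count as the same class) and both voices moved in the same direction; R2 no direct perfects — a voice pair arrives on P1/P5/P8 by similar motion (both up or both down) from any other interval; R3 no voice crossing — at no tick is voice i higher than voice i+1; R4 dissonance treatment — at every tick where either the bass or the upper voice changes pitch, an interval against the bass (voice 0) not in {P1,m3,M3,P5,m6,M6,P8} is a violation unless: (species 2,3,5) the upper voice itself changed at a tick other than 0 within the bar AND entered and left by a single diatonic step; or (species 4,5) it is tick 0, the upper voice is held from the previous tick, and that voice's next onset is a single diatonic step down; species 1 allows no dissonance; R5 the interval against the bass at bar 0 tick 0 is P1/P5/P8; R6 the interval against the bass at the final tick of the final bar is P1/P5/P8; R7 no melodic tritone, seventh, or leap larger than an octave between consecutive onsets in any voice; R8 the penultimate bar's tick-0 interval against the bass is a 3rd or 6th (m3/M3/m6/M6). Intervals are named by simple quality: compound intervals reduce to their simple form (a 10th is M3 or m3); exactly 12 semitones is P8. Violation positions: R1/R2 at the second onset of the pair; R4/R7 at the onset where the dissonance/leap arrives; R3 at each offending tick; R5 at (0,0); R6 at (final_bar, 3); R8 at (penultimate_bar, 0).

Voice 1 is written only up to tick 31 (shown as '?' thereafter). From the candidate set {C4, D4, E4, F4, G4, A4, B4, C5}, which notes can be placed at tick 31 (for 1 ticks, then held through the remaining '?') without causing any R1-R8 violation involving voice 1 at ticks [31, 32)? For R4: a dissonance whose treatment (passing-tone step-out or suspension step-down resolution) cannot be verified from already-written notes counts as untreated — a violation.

{A4, C4, C5, E4, G4}

C4: legal
D4: violates R4
E4: legal
F4: violates R4
G4: legal
A4: legal
B4: violates R4
C5: legal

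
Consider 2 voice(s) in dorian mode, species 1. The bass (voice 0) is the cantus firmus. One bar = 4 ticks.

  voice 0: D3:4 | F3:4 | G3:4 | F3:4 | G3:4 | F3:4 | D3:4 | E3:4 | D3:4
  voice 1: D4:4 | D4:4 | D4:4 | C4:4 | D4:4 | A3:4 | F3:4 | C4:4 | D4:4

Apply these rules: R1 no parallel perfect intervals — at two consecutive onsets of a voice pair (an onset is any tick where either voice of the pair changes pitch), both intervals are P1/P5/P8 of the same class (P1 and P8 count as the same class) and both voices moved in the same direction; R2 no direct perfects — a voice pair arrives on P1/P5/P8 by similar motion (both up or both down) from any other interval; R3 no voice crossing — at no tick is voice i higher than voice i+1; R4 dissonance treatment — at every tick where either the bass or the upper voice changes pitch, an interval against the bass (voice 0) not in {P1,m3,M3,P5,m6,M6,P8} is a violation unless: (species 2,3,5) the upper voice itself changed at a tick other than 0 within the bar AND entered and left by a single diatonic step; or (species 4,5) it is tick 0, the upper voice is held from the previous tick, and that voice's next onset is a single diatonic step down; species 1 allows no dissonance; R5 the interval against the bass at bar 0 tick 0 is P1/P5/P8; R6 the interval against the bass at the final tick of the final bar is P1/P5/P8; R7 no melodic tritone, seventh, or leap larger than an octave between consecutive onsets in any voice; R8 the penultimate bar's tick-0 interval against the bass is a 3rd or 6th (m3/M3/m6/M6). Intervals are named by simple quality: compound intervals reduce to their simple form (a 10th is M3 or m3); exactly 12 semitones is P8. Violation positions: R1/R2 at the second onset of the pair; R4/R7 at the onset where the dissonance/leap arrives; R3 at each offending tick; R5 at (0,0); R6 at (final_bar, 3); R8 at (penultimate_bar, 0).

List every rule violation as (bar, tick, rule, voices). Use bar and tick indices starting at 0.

(3, 0, R1, (0, 1))
(4, 0, R1, (0, 1))

bar 0: v0=D3 v1=D4 downbeat P8
bar 1: v0=F3 v1=D4 downbeat M6
bar 2: v0=G3 v1=D4 downbeat P5
bar 3: v0=F3 v1=C4 downbeat P5
bar 4: v0=G3 v1=D4 downbeat P5
bar 5: v0=F3 v1=A3 downbeat M3
bar 6: v0=D3 v1=F3 downbeat m3
bar 7: v0=E3 v1=C4 downbeat m6
bar 8: v0=D3 v1=D4 downbeat P8
  -> R1 @ bar 3 tick 0 v(0, 1): G3/D4 P5 -> F3/C4 P5 similar
  -> R1 @ bar 4 tick 0 v(0, 1): F3/C4 P5 -> G3/D4 P5 similar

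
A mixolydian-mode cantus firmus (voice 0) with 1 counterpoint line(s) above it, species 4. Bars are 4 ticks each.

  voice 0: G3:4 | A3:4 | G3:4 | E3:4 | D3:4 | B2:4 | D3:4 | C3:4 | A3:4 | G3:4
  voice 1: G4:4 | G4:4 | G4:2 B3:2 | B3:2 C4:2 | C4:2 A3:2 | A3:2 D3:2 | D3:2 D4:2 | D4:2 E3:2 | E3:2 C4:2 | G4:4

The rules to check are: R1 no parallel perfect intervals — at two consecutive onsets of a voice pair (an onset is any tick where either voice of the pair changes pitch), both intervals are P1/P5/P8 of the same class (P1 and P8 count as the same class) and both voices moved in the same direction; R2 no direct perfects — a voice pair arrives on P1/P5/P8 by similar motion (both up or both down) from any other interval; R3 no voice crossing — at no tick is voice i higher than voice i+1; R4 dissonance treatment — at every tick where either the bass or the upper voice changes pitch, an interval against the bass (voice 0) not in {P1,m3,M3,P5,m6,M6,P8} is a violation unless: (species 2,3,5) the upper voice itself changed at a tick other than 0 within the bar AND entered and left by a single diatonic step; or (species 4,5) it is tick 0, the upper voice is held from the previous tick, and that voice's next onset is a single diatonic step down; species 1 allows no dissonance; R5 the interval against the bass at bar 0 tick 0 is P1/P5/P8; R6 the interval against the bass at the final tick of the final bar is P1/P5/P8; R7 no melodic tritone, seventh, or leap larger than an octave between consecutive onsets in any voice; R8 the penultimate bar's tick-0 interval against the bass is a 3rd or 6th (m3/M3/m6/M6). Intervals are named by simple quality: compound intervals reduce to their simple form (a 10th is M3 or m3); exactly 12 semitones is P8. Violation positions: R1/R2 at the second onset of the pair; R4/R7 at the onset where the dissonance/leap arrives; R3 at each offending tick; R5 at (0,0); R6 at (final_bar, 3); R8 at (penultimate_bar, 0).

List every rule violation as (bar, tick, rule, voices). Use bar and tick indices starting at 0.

bar 0: v0=G3 v1=G4 downbeat P8
bar 1: v0=A3 v1=G4 downbeat m7
bar 2: v0=G3 v1=G4 downbeat P8
bar 3: v0=E3 v1=B3 downbeat P5
bar 4: v0=D3 v1=C4 downbeat m7
bar 5: v0=B2 v1=A3 downbeat m7
bar 6: v0=D3 v1=D3 downbeat P1
bar 7: v0=C3 v1=D4 downbeat M2
bar 8: v0=A3 v1=E3 downbeat P4
bar 9: v0=G3 v1=G4 downbeat P8
  -> R4 @ bar 1 tick 0 v(0, 1): A3/G4 m7 untreated
  -> R4 @ bar 4 tick 0 v(0, 1): D3/C4 m7 untreated
  -> R4 @ bar 5 tick 0 v(0, 1): B2/A3 m7 untreated
  -> R4 @ bar 7 tick 0 v(0, 1): C3/D4 M2 untreated
  -> R7 @ bar 7 tick 2 v(1,): D4->E3 leap 10st
  -> R3 @ bar 8 tick 0 v(0, 1): A3 above E3
  -> R4 @ bar 8 tick 0 v(0, 1): A3/E3 P4 untreated
  -> R8 @ bar 8 tick 0 v(0, 1): penult P4 not 3rd/6th
  -> R3 @ bar 8 tick 1 v(0, 1): A3 above E3

(1, 0, R4, (0, 1))
(4, 0, R4, (0, 1))
(5, 0, R4, (0, 1))
(7, 0, R4, (0, 1))
(7, 2, R7, (1,))
(8, 0, R3, (0, 1))
(8, 0, R4, (0, 1))
(8, 0, R8, (0, 1))
(8, 1, R3, (0, 1))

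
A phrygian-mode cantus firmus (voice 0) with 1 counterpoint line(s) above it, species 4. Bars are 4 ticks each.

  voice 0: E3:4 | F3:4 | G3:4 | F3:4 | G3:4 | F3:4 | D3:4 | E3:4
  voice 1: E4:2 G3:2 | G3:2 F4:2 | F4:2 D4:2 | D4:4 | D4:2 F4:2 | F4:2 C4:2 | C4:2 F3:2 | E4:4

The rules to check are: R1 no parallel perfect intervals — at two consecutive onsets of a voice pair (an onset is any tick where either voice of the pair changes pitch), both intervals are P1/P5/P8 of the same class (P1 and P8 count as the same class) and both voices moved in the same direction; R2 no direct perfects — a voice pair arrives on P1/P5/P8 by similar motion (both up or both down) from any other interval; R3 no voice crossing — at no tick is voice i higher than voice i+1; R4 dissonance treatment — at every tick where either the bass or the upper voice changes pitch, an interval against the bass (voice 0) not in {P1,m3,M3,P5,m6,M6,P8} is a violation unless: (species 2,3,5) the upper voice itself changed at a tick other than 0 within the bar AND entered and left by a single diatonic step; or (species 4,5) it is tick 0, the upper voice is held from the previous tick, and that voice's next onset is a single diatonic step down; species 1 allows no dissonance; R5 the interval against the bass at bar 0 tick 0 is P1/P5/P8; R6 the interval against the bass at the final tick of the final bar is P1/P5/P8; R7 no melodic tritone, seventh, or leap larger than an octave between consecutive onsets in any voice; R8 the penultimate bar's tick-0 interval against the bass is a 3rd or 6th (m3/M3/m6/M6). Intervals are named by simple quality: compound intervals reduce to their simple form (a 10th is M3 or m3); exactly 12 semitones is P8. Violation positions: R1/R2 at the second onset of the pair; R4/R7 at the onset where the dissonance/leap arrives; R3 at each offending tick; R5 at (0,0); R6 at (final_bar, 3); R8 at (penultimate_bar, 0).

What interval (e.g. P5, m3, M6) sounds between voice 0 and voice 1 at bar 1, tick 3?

P8

voice 0=F3 voice 1=F4 -> P8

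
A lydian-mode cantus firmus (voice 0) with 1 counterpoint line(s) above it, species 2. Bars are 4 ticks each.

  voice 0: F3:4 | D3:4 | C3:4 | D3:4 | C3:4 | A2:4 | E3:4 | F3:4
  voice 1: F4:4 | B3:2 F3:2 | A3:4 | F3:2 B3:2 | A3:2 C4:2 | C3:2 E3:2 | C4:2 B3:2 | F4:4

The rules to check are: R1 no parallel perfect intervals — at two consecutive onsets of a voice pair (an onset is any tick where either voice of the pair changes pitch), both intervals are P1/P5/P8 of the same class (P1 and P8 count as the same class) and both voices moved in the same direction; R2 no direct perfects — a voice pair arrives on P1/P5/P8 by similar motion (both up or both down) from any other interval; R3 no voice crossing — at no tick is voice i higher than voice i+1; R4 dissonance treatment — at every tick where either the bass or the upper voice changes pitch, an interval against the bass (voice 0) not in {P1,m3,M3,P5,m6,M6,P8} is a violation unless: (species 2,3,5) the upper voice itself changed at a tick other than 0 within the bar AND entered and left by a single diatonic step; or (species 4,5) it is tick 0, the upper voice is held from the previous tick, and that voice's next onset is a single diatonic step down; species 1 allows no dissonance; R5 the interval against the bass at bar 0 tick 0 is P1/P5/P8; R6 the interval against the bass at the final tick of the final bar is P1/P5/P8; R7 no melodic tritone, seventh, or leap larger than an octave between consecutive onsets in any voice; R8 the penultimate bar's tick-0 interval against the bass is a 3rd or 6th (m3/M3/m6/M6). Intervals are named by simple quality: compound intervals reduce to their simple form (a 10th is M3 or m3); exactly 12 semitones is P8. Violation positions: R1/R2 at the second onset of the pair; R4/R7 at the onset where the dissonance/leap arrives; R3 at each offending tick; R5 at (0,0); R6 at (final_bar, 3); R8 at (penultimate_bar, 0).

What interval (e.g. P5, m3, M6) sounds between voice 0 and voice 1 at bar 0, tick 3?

P8

voice 0=F3 voice 1=F4 -> P8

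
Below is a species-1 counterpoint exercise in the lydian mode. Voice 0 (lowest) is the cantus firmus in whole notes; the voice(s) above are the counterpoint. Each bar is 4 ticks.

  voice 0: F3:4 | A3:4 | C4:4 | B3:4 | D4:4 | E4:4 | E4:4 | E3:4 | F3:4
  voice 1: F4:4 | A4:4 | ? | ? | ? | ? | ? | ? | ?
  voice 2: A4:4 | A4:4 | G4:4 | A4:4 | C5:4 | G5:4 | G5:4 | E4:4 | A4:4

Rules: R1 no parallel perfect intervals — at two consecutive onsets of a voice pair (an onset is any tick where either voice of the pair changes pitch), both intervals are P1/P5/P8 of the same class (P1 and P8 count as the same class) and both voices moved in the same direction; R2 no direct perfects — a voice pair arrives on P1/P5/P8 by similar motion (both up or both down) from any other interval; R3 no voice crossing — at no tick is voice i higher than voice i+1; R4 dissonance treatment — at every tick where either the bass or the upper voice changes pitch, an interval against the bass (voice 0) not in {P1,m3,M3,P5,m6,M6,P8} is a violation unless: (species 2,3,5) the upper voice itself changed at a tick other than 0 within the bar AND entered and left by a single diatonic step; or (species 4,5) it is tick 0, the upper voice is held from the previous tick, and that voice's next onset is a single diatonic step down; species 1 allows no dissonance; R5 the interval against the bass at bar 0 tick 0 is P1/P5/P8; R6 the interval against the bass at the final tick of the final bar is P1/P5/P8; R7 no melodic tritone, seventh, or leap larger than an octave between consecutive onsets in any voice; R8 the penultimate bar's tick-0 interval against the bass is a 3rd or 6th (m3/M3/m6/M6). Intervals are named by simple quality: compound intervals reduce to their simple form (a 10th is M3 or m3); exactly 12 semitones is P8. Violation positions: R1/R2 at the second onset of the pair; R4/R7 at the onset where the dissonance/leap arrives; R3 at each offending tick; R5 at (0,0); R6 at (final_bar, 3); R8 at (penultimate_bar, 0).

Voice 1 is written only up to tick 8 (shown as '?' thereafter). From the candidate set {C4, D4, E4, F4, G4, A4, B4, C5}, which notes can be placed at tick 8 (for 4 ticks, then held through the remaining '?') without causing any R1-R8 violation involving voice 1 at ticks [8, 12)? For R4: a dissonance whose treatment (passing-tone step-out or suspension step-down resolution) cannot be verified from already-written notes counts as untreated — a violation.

{E4}

C4: violates R2
D4: violates R4
E4: legal
F4: violates R4
G4: violates R1
A4: violates R3
B4: violates R3,R4
C5: violates R1,R3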